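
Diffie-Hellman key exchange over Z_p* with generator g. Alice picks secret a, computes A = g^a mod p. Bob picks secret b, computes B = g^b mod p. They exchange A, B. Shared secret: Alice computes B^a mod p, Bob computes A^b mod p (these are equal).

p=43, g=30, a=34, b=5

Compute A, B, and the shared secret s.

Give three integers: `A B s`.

A = 30^34 mod 43  (bits of 34 = 100010)
  bit 0 = 1: r = r^2 * 30 mod 43 = 1^2 * 30 = 1*30 = 30
  bit 1 = 0: r = r^2 mod 43 = 30^2 = 40
  bit 2 = 0: r = r^2 mod 43 = 40^2 = 9
  bit 3 = 0: r = r^2 mod 43 = 9^2 = 38
  bit 4 = 1: r = r^2 * 30 mod 43 = 38^2 * 30 = 25*30 = 19
  bit 5 = 0: r = r^2 mod 43 = 19^2 = 17
  -> A = 17
B = 30^5 mod 43  (bits of 5 = 101)
  bit 0 = 1: r = r^2 * 30 mod 43 = 1^2 * 30 = 1*30 = 30
  bit 1 = 0: r = r^2 mod 43 = 30^2 = 40
  bit 2 = 1: r = r^2 * 30 mod 43 = 40^2 * 30 = 9*30 = 12
  -> B = 12
s = B^a = 12^34 mod 43  (bits of 34 = 100010)
  bit 0 = 1: r = r^2 * 12 mod 43 = 1^2 * 12 = 1*12 = 12
  bit 1 = 0: r = r^2 mod 43 = 12^2 = 15
  bit 2 = 0: r = r^2 mod 43 = 15^2 = 10
  bit 3 = 0: r = r^2 mod 43 = 10^2 = 14
  bit 4 = 1: r = r^2 * 12 mod 43 = 14^2 * 12 = 24*12 = 30
  bit 5 = 0: r = r^2 mod 43 = 30^2 = 40
  -> s = B^a = 40

Answer: 17 12 40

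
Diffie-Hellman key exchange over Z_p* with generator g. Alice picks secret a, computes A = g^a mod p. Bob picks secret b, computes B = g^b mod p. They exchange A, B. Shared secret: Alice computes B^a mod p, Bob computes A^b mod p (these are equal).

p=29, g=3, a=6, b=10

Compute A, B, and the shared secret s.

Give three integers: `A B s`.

A = 3^6 mod 29  (bits of 6 = 110)
  bit 0 = 1: r = r^2 * 3 mod 29 = 1^2 * 3 = 1*3 = 3
  bit 1 = 1: r = r^2 * 3 mod 29 = 3^2 * 3 = 9*3 = 27
  bit 2 = 0: r = r^2 mod 29 = 27^2 = 4
  -> A = 4
B = 3^10 mod 29  (bits of 10 = 1010)
  bit 0 = 1: r = r^2 * 3 mod 29 = 1^2 * 3 = 1*3 = 3
  bit 1 = 0: r = r^2 mod 29 = 3^2 = 9
  bit 2 = 1: r = r^2 * 3 mod 29 = 9^2 * 3 = 23*3 = 11
  bit 3 = 0: r = r^2 mod 29 = 11^2 = 5
  -> B = 5
s = B^a = 5^6 mod 29  (bits of 6 = 110)
  bit 0 = 1: r = r^2 * 5 mod 29 = 1^2 * 5 = 1*5 = 5
  bit 1 = 1: r = r^2 * 5 mod 29 = 5^2 * 5 = 25*5 = 9
  bit 2 = 0: r = r^2 mod 29 = 9^2 = 23
  -> s = B^a = 23

Answer: 4 5 23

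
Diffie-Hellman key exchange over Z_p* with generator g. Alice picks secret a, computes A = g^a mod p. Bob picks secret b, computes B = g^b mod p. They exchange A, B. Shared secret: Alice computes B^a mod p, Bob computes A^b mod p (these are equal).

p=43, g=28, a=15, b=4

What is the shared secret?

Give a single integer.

Answer: 41

Derivation:
A = 28^15 mod 43  (bits of 15 = 1111)
  bit 0 = 1: r = r^2 * 28 mod 43 = 1^2 * 28 = 1*28 = 28
  bit 1 = 1: r = r^2 * 28 mod 43 = 28^2 * 28 = 10*28 = 22
  bit 2 = 1: r = r^2 * 28 mod 43 = 22^2 * 28 = 11*28 = 7
  bit 3 = 1: r = r^2 * 28 mod 43 = 7^2 * 28 = 6*28 = 39
  -> A = 39
B = 28^4 mod 43  (bits of 4 = 100)
  bit 0 = 1: r = r^2 * 28 mod 43 = 1^2 * 28 = 1*28 = 28
  bit 1 = 0: r = r^2 mod 43 = 28^2 = 10
  bit 2 = 0: r = r^2 mod 43 = 10^2 = 14
  -> B = 14
s = B^a = 14^15 mod 43  (bits of 15 = 1111)
  bit 0 = 1: r = r^2 * 14 mod 43 = 1^2 * 14 = 1*14 = 14
  bit 1 = 1: r = r^2 * 14 mod 43 = 14^2 * 14 = 24*14 = 35
  bit 2 = 1: r = r^2 * 14 mod 43 = 35^2 * 14 = 21*14 = 36
  bit 3 = 1: r = r^2 * 14 mod 43 = 36^2 * 14 = 6*14 = 41
  -> s = B^a = 41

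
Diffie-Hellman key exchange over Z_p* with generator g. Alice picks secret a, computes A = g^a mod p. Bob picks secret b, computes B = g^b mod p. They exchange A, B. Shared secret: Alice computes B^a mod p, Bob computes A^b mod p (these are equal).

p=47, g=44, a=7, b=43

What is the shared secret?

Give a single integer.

A = 44^7 mod 47  (bits of 7 = 111)
  bit 0 = 1: r = r^2 * 44 mod 47 = 1^2 * 44 = 1*44 = 44
  bit 1 = 1: r = r^2 * 44 mod 47 = 44^2 * 44 = 9*44 = 20
  bit 2 = 1: r = r^2 * 44 mod 47 = 20^2 * 44 = 24*44 = 22
  -> A = 22
B = 44^43 mod 47  (bits of 43 = 101011)
  bit 0 = 1: r = r^2 * 44 mod 47 = 1^2 * 44 = 1*44 = 44
  bit 1 = 0: r = r^2 mod 47 = 44^2 = 9
  bit 2 = 1: r = r^2 * 44 mod 47 = 9^2 * 44 = 34*44 = 39
  bit 3 = 0: r = r^2 mod 47 = 39^2 = 17
  bit 4 = 1: r = r^2 * 44 mod 47 = 17^2 * 44 = 7*44 = 26
  bit 5 = 1: r = r^2 * 44 mod 47 = 26^2 * 44 = 18*44 = 40
  -> B = 40
s = B^a = 40^7 mod 47  (bits of 7 = 111)
  bit 0 = 1: r = r^2 * 40 mod 47 = 1^2 * 40 = 1*40 = 40
  bit 1 = 1: r = r^2 * 40 mod 47 = 40^2 * 40 = 2*40 = 33
  bit 2 = 1: r = r^2 * 40 mod 47 = 33^2 * 40 = 8*40 = 38
  -> s = B^a = 38

Answer: 38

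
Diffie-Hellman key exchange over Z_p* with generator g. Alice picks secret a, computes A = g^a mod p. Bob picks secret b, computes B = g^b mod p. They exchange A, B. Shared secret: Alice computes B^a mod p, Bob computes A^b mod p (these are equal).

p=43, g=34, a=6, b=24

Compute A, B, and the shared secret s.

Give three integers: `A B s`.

Answer: 4 41 21

Derivation:
A = 34^6 mod 43  (bits of 6 = 110)
  bit 0 = 1: r = r^2 * 34 mod 43 = 1^2 * 34 = 1*34 = 34
  bit 1 = 1: r = r^2 * 34 mod 43 = 34^2 * 34 = 38*34 = 2
  bit 2 = 0: r = r^2 mod 43 = 2^2 = 4
  -> A = 4
B = 34^24 mod 43  (bits of 24 = 11000)
  bit 0 = 1: r = r^2 * 34 mod 43 = 1^2 * 34 = 1*34 = 34
  bit 1 = 1: r = r^2 * 34 mod 43 = 34^2 * 34 = 38*34 = 2
  bit 2 = 0: r = r^2 mod 43 = 2^2 = 4
  bit 3 = 0: r = r^2 mod 43 = 4^2 = 16
  bit 4 = 0: r = r^2 mod 43 = 16^2 = 41
  -> B = 41
s = B^a = 41^6 mod 43  (bits of 6 = 110)
  bit 0 = 1: r = r^2 * 41 mod 43 = 1^2 * 41 = 1*41 = 41
  bit 1 = 1: r = r^2 * 41 mod 43 = 41^2 * 41 = 4*41 = 35
  bit 2 = 0: r = r^2 mod 43 = 35^2 = 21
  -> s = B^a = 21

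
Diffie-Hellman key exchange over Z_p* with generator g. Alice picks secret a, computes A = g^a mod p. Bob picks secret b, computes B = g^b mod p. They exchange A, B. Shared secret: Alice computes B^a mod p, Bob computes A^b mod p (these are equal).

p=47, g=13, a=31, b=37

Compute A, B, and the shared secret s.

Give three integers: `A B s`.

Answer: 10 30 43

Derivation:
A = 13^31 mod 47  (bits of 31 = 11111)
  bit 0 = 1: r = r^2 * 13 mod 47 = 1^2 * 13 = 1*13 = 13
  bit 1 = 1: r = r^2 * 13 mod 47 = 13^2 * 13 = 28*13 = 35
  bit 2 = 1: r = r^2 * 13 mod 47 = 35^2 * 13 = 3*13 = 39
  bit 3 = 1: r = r^2 * 13 mod 47 = 39^2 * 13 = 17*13 = 33
  bit 4 = 1: r = r^2 * 13 mod 47 = 33^2 * 13 = 8*13 = 10
  -> A = 10
B = 13^37 mod 47  (bits of 37 = 100101)
  bit 0 = 1: r = r^2 * 13 mod 47 = 1^2 * 13 = 1*13 = 13
  bit 1 = 0: r = r^2 mod 47 = 13^2 = 28
  bit 2 = 0: r = r^2 mod 47 = 28^2 = 32
  bit 3 = 1: r = r^2 * 13 mod 47 = 32^2 * 13 = 37*13 = 11
  bit 4 = 0: r = r^2 mod 47 = 11^2 = 27
  bit 5 = 1: r = r^2 * 13 mod 47 = 27^2 * 13 = 24*13 = 30
  -> B = 30
s = B^a = 30^31 mod 47  (bits of 31 = 11111)
  bit 0 = 1: r = r^2 * 30 mod 47 = 1^2 * 30 = 1*30 = 30
  bit 1 = 1: r = r^2 * 30 mod 47 = 30^2 * 30 = 7*30 = 22
  bit 2 = 1: r = r^2 * 30 mod 47 = 22^2 * 30 = 14*30 = 44
  bit 3 = 1: r = r^2 * 30 mod 47 = 44^2 * 30 = 9*30 = 35
  bit 4 = 1: r = r^2 * 30 mod 47 = 35^2 * 30 = 3*30 = 43
  -> s = B^a = 43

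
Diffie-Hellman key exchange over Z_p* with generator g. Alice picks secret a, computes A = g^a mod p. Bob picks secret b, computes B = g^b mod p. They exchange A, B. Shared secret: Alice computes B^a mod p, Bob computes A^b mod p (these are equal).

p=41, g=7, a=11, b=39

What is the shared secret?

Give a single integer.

A = 7^11 mod 41  (bits of 11 = 1011)
  bit 0 = 1: r = r^2 * 7 mod 41 = 1^2 * 7 = 1*7 = 7
  bit 1 = 0: r = r^2 mod 41 = 7^2 = 8
  bit 2 = 1: r = r^2 * 7 mod 41 = 8^2 * 7 = 23*7 = 38
  bit 3 = 1: r = r^2 * 7 mod 41 = 38^2 * 7 = 9*7 = 22
  -> A = 22
B = 7^39 mod 41  (bits of 39 = 100111)
  bit 0 = 1: r = r^2 * 7 mod 41 = 1^2 * 7 = 1*7 = 7
  bit 1 = 0: r = r^2 mod 41 = 7^2 = 8
  bit 2 = 0: r = r^2 mod 41 = 8^2 = 23
  bit 3 = 1: r = r^2 * 7 mod 41 = 23^2 * 7 = 37*7 = 13
  bit 4 = 1: r = r^2 * 7 mod 41 = 13^2 * 7 = 5*7 = 35
  bit 5 = 1: r = r^2 * 7 mod 41 = 35^2 * 7 = 36*7 = 6
  -> B = 6
s = B^a = 6^11 mod 41  (bits of 11 = 1011)
  bit 0 = 1: r = r^2 * 6 mod 41 = 1^2 * 6 = 1*6 = 6
  bit 1 = 0: r = r^2 mod 41 = 6^2 = 36
  bit 2 = 1: r = r^2 * 6 mod 41 = 36^2 * 6 = 25*6 = 27
  bit 3 = 1: r = r^2 * 6 mod 41 = 27^2 * 6 = 32*6 = 28
  -> s = B^a = 28

Answer: 28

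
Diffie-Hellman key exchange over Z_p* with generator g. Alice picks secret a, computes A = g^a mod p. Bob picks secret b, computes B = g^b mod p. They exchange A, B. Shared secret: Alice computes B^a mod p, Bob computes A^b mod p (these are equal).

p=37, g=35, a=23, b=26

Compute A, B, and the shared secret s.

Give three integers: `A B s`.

Answer: 32 3 21

Derivation:
A = 35^23 mod 37  (bits of 23 = 10111)
  bit 0 = 1: r = r^2 * 35 mod 37 = 1^2 * 35 = 1*35 = 35
  bit 1 = 0: r = r^2 mod 37 = 35^2 = 4
  bit 2 = 1: r = r^2 * 35 mod 37 = 4^2 * 35 = 16*35 = 5
  bit 3 = 1: r = r^2 * 35 mod 37 = 5^2 * 35 = 25*35 = 24
  bit 4 = 1: r = r^2 * 35 mod 37 = 24^2 * 35 = 21*35 = 32
  -> A = 32
B = 35^26 mod 37  (bits of 26 = 11010)
  bit 0 = 1: r = r^2 * 35 mod 37 = 1^2 * 35 = 1*35 = 35
  bit 1 = 1: r = r^2 * 35 mod 37 = 35^2 * 35 = 4*35 = 29
  bit 2 = 0: r = r^2 mod 37 = 29^2 = 27
  bit 3 = 1: r = r^2 * 35 mod 37 = 27^2 * 35 = 26*35 = 22
  bit 4 = 0: r = r^2 mod 37 = 22^2 = 3
  -> B = 3
s = B^a = 3^23 mod 37  (bits of 23 = 10111)
  bit 0 = 1: r = r^2 * 3 mod 37 = 1^2 * 3 = 1*3 = 3
  bit 1 = 0: r = r^2 mod 37 = 3^2 = 9
  bit 2 = 1: r = r^2 * 3 mod 37 = 9^2 * 3 = 7*3 = 21
  bit 3 = 1: r = r^2 * 3 mod 37 = 21^2 * 3 = 34*3 = 28
  bit 4 = 1: r = r^2 * 3 mod 37 = 28^2 * 3 = 7*3 = 21
  -> s = B^a = 21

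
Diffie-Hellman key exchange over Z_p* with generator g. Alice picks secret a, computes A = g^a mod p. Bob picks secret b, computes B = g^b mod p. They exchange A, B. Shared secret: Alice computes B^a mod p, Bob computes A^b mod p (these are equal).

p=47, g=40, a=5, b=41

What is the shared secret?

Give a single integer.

A = 40^5 mod 47  (bits of 5 = 101)
  bit 0 = 1: r = r^2 * 40 mod 47 = 1^2 * 40 = 1*40 = 40
  bit 1 = 0: r = r^2 mod 47 = 40^2 = 2
  bit 2 = 1: r = r^2 * 40 mod 47 = 2^2 * 40 = 4*40 = 19
  -> A = 19
B = 40^41 mod 47  (bits of 41 = 101001)
  bit 0 = 1: r = r^2 * 40 mod 47 = 1^2 * 40 = 1*40 = 40
  bit 1 = 0: r = r^2 mod 47 = 40^2 = 2
  bit 2 = 1: r = r^2 * 40 mod 47 = 2^2 * 40 = 4*40 = 19
  bit 3 = 0: r = r^2 mod 47 = 19^2 = 32
  bit 4 = 0: r = r^2 mod 47 = 32^2 = 37
  bit 5 = 1: r = r^2 * 40 mod 47 = 37^2 * 40 = 6*40 = 5
  -> B = 5
s = B^a = 5^5 mod 47  (bits of 5 = 101)
  bit 0 = 1: r = r^2 * 5 mod 47 = 1^2 * 5 = 1*5 = 5
  bit 1 = 0: r = r^2 mod 47 = 5^2 = 25
  bit 2 = 1: r = r^2 * 5 mod 47 = 25^2 * 5 = 14*5 = 23
  -> s = B^a = 23

Answer: 23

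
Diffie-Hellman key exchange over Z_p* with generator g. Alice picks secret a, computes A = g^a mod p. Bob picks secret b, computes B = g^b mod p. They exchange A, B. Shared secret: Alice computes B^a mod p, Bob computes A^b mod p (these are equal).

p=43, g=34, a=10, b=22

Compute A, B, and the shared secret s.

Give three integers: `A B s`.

Answer: 14 9 14

Derivation:
A = 34^10 mod 43  (bits of 10 = 1010)
  bit 0 = 1: r = r^2 * 34 mod 43 = 1^2 * 34 = 1*34 = 34
  bit 1 = 0: r = r^2 mod 43 = 34^2 = 38
  bit 2 = 1: r = r^2 * 34 mod 43 = 38^2 * 34 = 25*34 = 33
  bit 3 = 0: r = r^2 mod 43 = 33^2 = 14
  -> A = 14
B = 34^22 mod 43  (bits of 22 = 10110)
  bit 0 = 1: r = r^2 * 34 mod 43 = 1^2 * 34 = 1*34 = 34
  bit 1 = 0: r = r^2 mod 43 = 34^2 = 38
  bit 2 = 1: r = r^2 * 34 mod 43 = 38^2 * 34 = 25*34 = 33
  bit 3 = 1: r = r^2 * 34 mod 43 = 33^2 * 34 = 14*34 = 3
  bit 4 = 0: r = r^2 mod 43 = 3^2 = 9
  -> B = 9
s = B^a = 9^10 mod 43  (bits of 10 = 1010)
  bit 0 = 1: r = r^2 * 9 mod 43 = 1^2 * 9 = 1*9 = 9
  bit 1 = 0: r = r^2 mod 43 = 9^2 = 38
  bit 2 = 1: r = r^2 * 9 mod 43 = 38^2 * 9 = 25*9 = 10
  bit 3 = 0: r = r^2 mod 43 = 10^2 = 14
  -> s = B^a = 14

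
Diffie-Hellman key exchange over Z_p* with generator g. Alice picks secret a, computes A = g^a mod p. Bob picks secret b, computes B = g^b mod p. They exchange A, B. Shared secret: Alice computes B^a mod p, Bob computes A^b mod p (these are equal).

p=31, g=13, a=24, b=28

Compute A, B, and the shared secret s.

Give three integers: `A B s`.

Answer: 2 20 8

Derivation:
A = 13^24 mod 31  (bits of 24 = 11000)
  bit 0 = 1: r = r^2 * 13 mod 31 = 1^2 * 13 = 1*13 = 13
  bit 1 = 1: r = r^2 * 13 mod 31 = 13^2 * 13 = 14*13 = 27
  bit 2 = 0: r = r^2 mod 31 = 27^2 = 16
  bit 3 = 0: r = r^2 mod 31 = 16^2 = 8
  bit 4 = 0: r = r^2 mod 31 = 8^2 = 2
  -> A = 2
B = 13^28 mod 31  (bits of 28 = 11100)
  bit 0 = 1: r = r^2 * 13 mod 31 = 1^2 * 13 = 1*13 = 13
  bit 1 = 1: r = r^2 * 13 mod 31 = 13^2 * 13 = 14*13 = 27
  bit 2 = 1: r = r^2 * 13 mod 31 = 27^2 * 13 = 16*13 = 22
  bit 3 = 0: r = r^2 mod 31 = 22^2 = 19
  bit 4 = 0: r = r^2 mod 31 = 19^2 = 20
  -> B = 20
s = B^a = 20^24 mod 31  (bits of 24 = 11000)
  bit 0 = 1: r = r^2 * 20 mod 31 = 1^2 * 20 = 1*20 = 20
  bit 1 = 1: r = r^2 * 20 mod 31 = 20^2 * 20 = 28*20 = 2
  bit 2 = 0: r = r^2 mod 31 = 2^2 = 4
  bit 3 = 0: r = r^2 mod 31 = 4^2 = 16
  bit 4 = 0: r = r^2 mod 31 = 16^2 = 8
  -> s = B^a = 8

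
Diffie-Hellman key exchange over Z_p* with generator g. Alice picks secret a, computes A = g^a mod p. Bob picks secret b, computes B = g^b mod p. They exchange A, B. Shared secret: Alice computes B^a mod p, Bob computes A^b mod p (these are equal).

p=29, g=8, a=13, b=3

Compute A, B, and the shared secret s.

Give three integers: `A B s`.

Answer: 18 19 3

Derivation:
A = 8^13 mod 29  (bits of 13 = 1101)
  bit 0 = 1: r = r^2 * 8 mod 29 = 1^2 * 8 = 1*8 = 8
  bit 1 = 1: r = r^2 * 8 mod 29 = 8^2 * 8 = 6*8 = 19
  bit 2 = 0: r = r^2 mod 29 = 19^2 = 13
  bit 3 = 1: r = r^2 * 8 mod 29 = 13^2 * 8 = 24*8 = 18
  -> A = 18
B = 8^3 mod 29  (bits of 3 = 11)
  bit 0 = 1: r = r^2 * 8 mod 29 = 1^2 * 8 = 1*8 = 8
  bit 1 = 1: r = r^2 * 8 mod 29 = 8^2 * 8 = 6*8 = 19
  -> B = 19
s = B^a = 19^13 mod 29  (bits of 13 = 1101)
  bit 0 = 1: r = r^2 * 19 mod 29 = 1^2 * 19 = 1*19 = 19
  bit 1 = 1: r = r^2 * 19 mod 29 = 19^2 * 19 = 13*19 = 15
  bit 2 = 0: r = r^2 mod 29 = 15^2 = 22
  bit 3 = 1: r = r^2 * 19 mod 29 = 22^2 * 19 = 20*19 = 3
  -> s = B^a = 3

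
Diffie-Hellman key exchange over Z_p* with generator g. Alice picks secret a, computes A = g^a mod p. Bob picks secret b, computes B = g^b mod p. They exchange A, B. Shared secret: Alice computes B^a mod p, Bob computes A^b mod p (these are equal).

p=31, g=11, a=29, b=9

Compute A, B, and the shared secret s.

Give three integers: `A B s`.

Answer: 17 23 27

Derivation:
A = 11^29 mod 31  (bits of 29 = 11101)
  bit 0 = 1: r = r^2 * 11 mod 31 = 1^2 * 11 = 1*11 = 11
  bit 1 = 1: r = r^2 * 11 mod 31 = 11^2 * 11 = 28*11 = 29
  bit 2 = 1: r = r^2 * 11 mod 31 = 29^2 * 11 = 4*11 = 13
  bit 3 = 0: r = r^2 mod 31 = 13^2 = 14
  bit 4 = 1: r = r^2 * 11 mod 31 = 14^2 * 11 = 10*11 = 17
  -> A = 17
B = 11^9 mod 31  (bits of 9 = 1001)
  bit 0 = 1: r = r^2 * 11 mod 31 = 1^2 * 11 = 1*11 = 11
  bit 1 = 0: r = r^2 mod 31 = 11^2 = 28
  bit 2 = 0: r = r^2 mod 31 = 28^2 = 9
  bit 3 = 1: r = r^2 * 11 mod 31 = 9^2 * 11 = 19*11 = 23
  -> B = 23
s = B^a = 23^29 mod 31  (bits of 29 = 11101)
  bit 0 = 1: r = r^2 * 23 mod 31 = 1^2 * 23 = 1*23 = 23
  bit 1 = 1: r = r^2 * 23 mod 31 = 23^2 * 23 = 2*23 = 15
  bit 2 = 1: r = r^2 * 23 mod 31 = 15^2 * 23 = 8*23 = 29
  bit 3 = 0: r = r^2 mod 31 = 29^2 = 4
  bit 4 = 1: r = r^2 * 23 mod 31 = 4^2 * 23 = 16*23 = 27
  -> s = B^a = 27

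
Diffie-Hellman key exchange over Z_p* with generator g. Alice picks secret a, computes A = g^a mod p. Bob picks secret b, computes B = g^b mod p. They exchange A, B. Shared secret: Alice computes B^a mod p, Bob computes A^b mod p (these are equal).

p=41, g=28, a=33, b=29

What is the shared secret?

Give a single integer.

Answer: 29

Derivation:
A = 28^33 mod 41  (bits of 33 = 100001)
  bit 0 = 1: r = r^2 * 28 mod 41 = 1^2 * 28 = 1*28 = 28
  bit 1 = 0: r = r^2 mod 41 = 28^2 = 5
  bit 2 = 0: r = r^2 mod 41 = 5^2 = 25
  bit 3 = 0: r = r^2 mod 41 = 25^2 = 10
  bit 4 = 0: r = r^2 mod 41 = 10^2 = 18
  bit 5 = 1: r = r^2 * 28 mod 41 = 18^2 * 28 = 37*28 = 11
  -> A = 11
B = 28^29 mod 41  (bits of 29 = 11101)
  bit 0 = 1: r = r^2 * 28 mod 41 = 1^2 * 28 = 1*28 = 28
  bit 1 = 1: r = r^2 * 28 mod 41 = 28^2 * 28 = 5*28 = 17
  bit 2 = 1: r = r^2 * 28 mod 41 = 17^2 * 28 = 2*28 = 15
  bit 3 = 0: r = r^2 mod 41 = 15^2 = 20
  bit 4 = 1: r = r^2 * 28 mod 41 = 20^2 * 28 = 31*28 = 7
  -> B = 7
s = B^a = 7^33 mod 41  (bits of 33 = 100001)
  bit 0 = 1: r = r^2 * 7 mod 41 = 1^2 * 7 = 1*7 = 7
  bit 1 = 0: r = r^2 mod 41 = 7^2 = 8
  bit 2 = 0: r = r^2 mod 41 = 8^2 = 23
  bit 3 = 0: r = r^2 mod 41 = 23^2 = 37
  bit 4 = 0: r = r^2 mod 41 = 37^2 = 16
  bit 5 = 1: r = r^2 * 7 mod 41 = 16^2 * 7 = 10*7 = 29
  -> s = B^a = 29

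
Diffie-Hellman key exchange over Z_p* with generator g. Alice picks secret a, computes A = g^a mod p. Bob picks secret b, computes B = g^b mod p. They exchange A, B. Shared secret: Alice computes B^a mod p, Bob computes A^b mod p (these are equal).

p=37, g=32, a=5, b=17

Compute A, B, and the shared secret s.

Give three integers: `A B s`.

Answer: 20 15 24

Derivation:
A = 32^5 mod 37  (bits of 5 = 101)
  bit 0 = 1: r = r^2 * 32 mod 37 = 1^2 * 32 = 1*32 = 32
  bit 1 = 0: r = r^2 mod 37 = 32^2 = 25
  bit 2 = 1: r = r^2 * 32 mod 37 = 25^2 * 32 = 33*32 = 20
  -> A = 20
B = 32^17 mod 37  (bits of 17 = 10001)
  bit 0 = 1: r = r^2 * 32 mod 37 = 1^2 * 32 = 1*32 = 32
  bit 1 = 0: r = r^2 mod 37 = 32^2 = 25
  bit 2 = 0: r = r^2 mod 37 = 25^2 = 33
  bit 3 = 0: r = r^2 mod 37 = 33^2 = 16
  bit 4 = 1: r = r^2 * 32 mod 37 = 16^2 * 32 = 34*32 = 15
  -> B = 15
s = B^a = 15^5 mod 37  (bits of 5 = 101)
  bit 0 = 1: r = r^2 * 15 mod 37 = 1^2 * 15 = 1*15 = 15
  bit 1 = 0: r = r^2 mod 37 = 15^2 = 3
  bit 2 = 1: r = r^2 * 15 mod 37 = 3^2 * 15 = 9*15 = 24
  -> s = B^a = 24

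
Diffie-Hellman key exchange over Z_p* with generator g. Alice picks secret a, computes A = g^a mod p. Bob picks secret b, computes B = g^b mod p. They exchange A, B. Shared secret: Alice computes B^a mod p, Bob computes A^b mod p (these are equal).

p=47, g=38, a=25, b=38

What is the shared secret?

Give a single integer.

A = 38^25 mod 47  (bits of 25 = 11001)
  bit 0 = 1: r = r^2 * 38 mod 47 = 1^2 * 38 = 1*38 = 38
  bit 1 = 1: r = r^2 * 38 mod 47 = 38^2 * 38 = 34*38 = 23
  bit 2 = 0: r = r^2 mod 47 = 23^2 = 12
  bit 3 = 0: r = r^2 mod 47 = 12^2 = 3
  bit 4 = 1: r = r^2 * 38 mod 47 = 3^2 * 38 = 9*38 = 13
  -> A = 13
B = 38^38 mod 47  (bits of 38 = 100110)
  bit 0 = 1: r = r^2 * 38 mod 47 = 1^2 * 38 = 1*38 = 38
  bit 1 = 0: r = r^2 mod 47 = 38^2 = 34
  bit 2 = 0: r = r^2 mod 47 = 34^2 = 28
  bit 3 = 1: r = r^2 * 38 mod 47 = 28^2 * 38 = 32*38 = 41
  bit 4 = 1: r = r^2 * 38 mod 47 = 41^2 * 38 = 36*38 = 5
  bit 5 = 0: r = r^2 mod 47 = 5^2 = 25
  -> B = 25
s = B^a = 25^25 mod 47  (bits of 25 = 11001)
  bit 0 = 1: r = r^2 * 25 mod 47 = 1^2 * 25 = 1*25 = 25
  bit 1 = 1: r = r^2 * 25 mod 47 = 25^2 * 25 = 14*25 = 21
  bit 2 = 0: r = r^2 mod 47 = 21^2 = 18
  bit 3 = 0: r = r^2 mod 47 = 18^2 = 42
  bit 4 = 1: r = r^2 * 25 mod 47 = 42^2 * 25 = 25*25 = 14
  -> s = B^a = 14

Answer: 14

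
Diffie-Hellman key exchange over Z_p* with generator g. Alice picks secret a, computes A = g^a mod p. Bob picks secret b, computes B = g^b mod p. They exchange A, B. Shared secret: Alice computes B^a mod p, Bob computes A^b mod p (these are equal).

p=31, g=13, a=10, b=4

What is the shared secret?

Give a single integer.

A = 13^10 mod 31  (bits of 10 = 1010)
  bit 0 = 1: r = r^2 * 13 mod 31 = 1^2 * 13 = 1*13 = 13
  bit 1 = 0: r = r^2 mod 31 = 13^2 = 14
  bit 2 = 1: r = r^2 * 13 mod 31 = 14^2 * 13 = 10*13 = 6
  bit 3 = 0: r = r^2 mod 31 = 6^2 = 5
  -> A = 5
B = 13^4 mod 31  (bits of 4 = 100)
  bit 0 = 1: r = r^2 * 13 mod 31 = 1^2 * 13 = 1*13 = 13
  bit 1 = 0: r = r^2 mod 31 = 13^2 = 14
  bit 2 = 0: r = r^2 mod 31 = 14^2 = 10
  -> B = 10
s = B^a = 10^10 mod 31  (bits of 10 = 1010)
  bit 0 = 1: r = r^2 * 10 mod 31 = 1^2 * 10 = 1*10 = 10
  bit 1 = 0: r = r^2 mod 31 = 10^2 = 7
  bit 2 = 1: r = r^2 * 10 mod 31 = 7^2 * 10 = 18*10 = 25
  bit 3 = 0: r = r^2 mod 31 = 25^2 = 5
  -> s = B^a = 5

Answer: 5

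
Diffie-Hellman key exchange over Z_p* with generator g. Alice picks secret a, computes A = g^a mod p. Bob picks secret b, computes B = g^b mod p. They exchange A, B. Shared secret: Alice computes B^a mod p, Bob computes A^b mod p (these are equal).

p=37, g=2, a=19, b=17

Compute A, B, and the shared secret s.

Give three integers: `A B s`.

Answer: 35 18 19

Derivation:
A = 2^19 mod 37  (bits of 19 = 10011)
  bit 0 = 1: r = r^2 * 2 mod 37 = 1^2 * 2 = 1*2 = 2
  bit 1 = 0: r = r^2 mod 37 = 2^2 = 4
  bit 2 = 0: r = r^2 mod 37 = 4^2 = 16
  bit 3 = 1: r = r^2 * 2 mod 37 = 16^2 * 2 = 34*2 = 31
  bit 4 = 1: r = r^2 * 2 mod 37 = 31^2 * 2 = 36*2 = 35
  -> A = 35
B = 2^17 mod 37  (bits of 17 = 10001)
  bit 0 = 1: r = r^2 * 2 mod 37 = 1^2 * 2 = 1*2 = 2
  bit 1 = 0: r = r^2 mod 37 = 2^2 = 4
  bit 2 = 0: r = r^2 mod 37 = 4^2 = 16
  bit 3 = 0: r = r^2 mod 37 = 16^2 = 34
  bit 4 = 1: r = r^2 * 2 mod 37 = 34^2 * 2 = 9*2 = 18
  -> B = 18
s = B^a = 18^19 mod 37  (bits of 19 = 10011)
  bit 0 = 1: r = r^2 * 18 mod 37 = 1^2 * 18 = 1*18 = 18
  bit 1 = 0: r = r^2 mod 37 = 18^2 = 28
  bit 2 = 0: r = r^2 mod 37 = 28^2 = 7
  bit 3 = 1: r = r^2 * 18 mod 37 = 7^2 * 18 = 12*18 = 31
  bit 4 = 1: r = r^2 * 18 mod 37 = 31^2 * 18 = 36*18 = 19
  -> s = B^a = 19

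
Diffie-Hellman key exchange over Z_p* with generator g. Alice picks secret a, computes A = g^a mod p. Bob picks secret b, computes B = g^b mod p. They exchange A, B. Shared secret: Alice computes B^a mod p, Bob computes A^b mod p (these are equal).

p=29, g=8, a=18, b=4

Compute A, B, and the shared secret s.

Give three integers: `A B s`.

Answer: 22 7 23

Derivation:
A = 8^18 mod 29  (bits of 18 = 10010)
  bit 0 = 1: r = r^2 * 8 mod 29 = 1^2 * 8 = 1*8 = 8
  bit 1 = 0: r = r^2 mod 29 = 8^2 = 6
  bit 2 = 0: r = r^2 mod 29 = 6^2 = 7
  bit 3 = 1: r = r^2 * 8 mod 29 = 7^2 * 8 = 20*8 = 15
  bit 4 = 0: r = r^2 mod 29 = 15^2 = 22
  -> A = 22
B = 8^4 mod 29  (bits of 4 = 100)
  bit 0 = 1: r = r^2 * 8 mod 29 = 1^2 * 8 = 1*8 = 8
  bit 1 = 0: r = r^2 mod 29 = 8^2 = 6
  bit 2 = 0: r = r^2 mod 29 = 6^2 = 7
  -> B = 7
s = B^a = 7^18 mod 29  (bits of 18 = 10010)
  bit 0 = 1: r = r^2 * 7 mod 29 = 1^2 * 7 = 1*7 = 7
  bit 1 = 0: r = r^2 mod 29 = 7^2 = 20
  bit 2 = 0: r = r^2 mod 29 = 20^2 = 23
  bit 3 = 1: r = r^2 * 7 mod 29 = 23^2 * 7 = 7*7 = 20
  bit 4 = 0: r = r^2 mod 29 = 20^2 = 23
  -> s = B^a = 23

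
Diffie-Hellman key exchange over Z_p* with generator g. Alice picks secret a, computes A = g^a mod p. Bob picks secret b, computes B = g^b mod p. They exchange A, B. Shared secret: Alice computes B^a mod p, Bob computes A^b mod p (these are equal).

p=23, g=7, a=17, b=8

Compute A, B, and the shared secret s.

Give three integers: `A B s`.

A = 7^17 mod 23  (bits of 17 = 10001)
  bit 0 = 1: r = r^2 * 7 mod 23 = 1^2 * 7 = 1*7 = 7
  bit 1 = 0: r = r^2 mod 23 = 7^2 = 3
  bit 2 = 0: r = r^2 mod 23 = 3^2 = 9
  bit 3 = 0: r = r^2 mod 23 = 9^2 = 12
  bit 4 = 1: r = r^2 * 7 mod 23 = 12^2 * 7 = 6*7 = 19
  -> A = 19
B = 7^8 mod 23  (bits of 8 = 1000)
  bit 0 = 1: r = r^2 * 7 mod 23 = 1^2 * 7 = 1*7 = 7
  bit 1 = 0: r = r^2 mod 23 = 7^2 = 3
  bit 2 = 0: r = r^2 mod 23 = 3^2 = 9
  bit 3 = 0: r = r^2 mod 23 = 9^2 = 12
  -> B = 12
s = B^a = 12^17 mod 23  (bits of 17 = 10001)
  bit 0 = 1: r = r^2 * 12 mod 23 = 1^2 * 12 = 1*12 = 12
  bit 1 = 0: r = r^2 mod 23 = 12^2 = 6
  bit 2 = 0: r = r^2 mod 23 = 6^2 = 13
  bit 3 = 0: r = r^2 mod 23 = 13^2 = 8
  bit 4 = 1: r = r^2 * 12 mod 23 = 8^2 * 12 = 18*12 = 9
  -> s = B^a = 9

Answer: 19 12 9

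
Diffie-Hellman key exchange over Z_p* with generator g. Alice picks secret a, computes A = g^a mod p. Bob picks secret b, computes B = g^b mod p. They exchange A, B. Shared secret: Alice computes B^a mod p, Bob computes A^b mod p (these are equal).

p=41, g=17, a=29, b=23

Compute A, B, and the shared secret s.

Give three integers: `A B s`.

Answer: 15 7 28

Derivation:
A = 17^29 mod 41  (bits of 29 = 11101)
  bit 0 = 1: r = r^2 * 17 mod 41 = 1^2 * 17 = 1*17 = 17
  bit 1 = 1: r = r^2 * 17 mod 41 = 17^2 * 17 = 2*17 = 34
  bit 2 = 1: r = r^2 * 17 mod 41 = 34^2 * 17 = 8*17 = 13
  bit 3 = 0: r = r^2 mod 41 = 13^2 = 5
  bit 4 = 1: r = r^2 * 17 mod 41 = 5^2 * 17 = 25*17 = 15
  -> A = 15
B = 17^23 mod 41  (bits of 23 = 10111)
  bit 0 = 1: r = r^2 * 17 mod 41 = 1^2 * 17 = 1*17 = 17
  bit 1 = 0: r = r^2 mod 41 = 17^2 = 2
  bit 2 = 1: r = r^2 * 17 mod 41 = 2^2 * 17 = 4*17 = 27
  bit 3 = 1: r = r^2 * 17 mod 41 = 27^2 * 17 = 32*17 = 11
  bit 4 = 1: r = r^2 * 17 mod 41 = 11^2 * 17 = 39*17 = 7
  -> B = 7
s = B^a = 7^29 mod 41  (bits of 29 = 11101)
  bit 0 = 1: r = r^2 * 7 mod 41 = 1^2 * 7 = 1*7 = 7
  bit 1 = 1: r = r^2 * 7 mod 41 = 7^2 * 7 = 8*7 = 15
  bit 2 = 1: r = r^2 * 7 mod 41 = 15^2 * 7 = 20*7 = 17
  bit 3 = 0: r = r^2 mod 41 = 17^2 = 2
  bit 4 = 1: r = r^2 * 7 mod 41 = 2^2 * 7 = 4*7 = 28
  -> s = B^a = 28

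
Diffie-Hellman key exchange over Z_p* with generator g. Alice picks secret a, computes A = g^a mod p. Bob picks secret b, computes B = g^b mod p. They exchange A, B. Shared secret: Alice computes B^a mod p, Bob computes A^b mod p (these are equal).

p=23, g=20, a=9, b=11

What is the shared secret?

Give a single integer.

Answer: 22

Derivation:
A = 20^9 mod 23  (bits of 9 = 1001)
  bit 0 = 1: r = r^2 * 20 mod 23 = 1^2 * 20 = 1*20 = 20
  bit 1 = 0: r = r^2 mod 23 = 20^2 = 9
  bit 2 = 0: r = r^2 mod 23 = 9^2 = 12
  bit 3 = 1: r = r^2 * 20 mod 23 = 12^2 * 20 = 6*20 = 5
  -> A = 5
B = 20^11 mod 23  (bits of 11 = 1011)
  bit 0 = 1: r = r^2 * 20 mod 23 = 1^2 * 20 = 1*20 = 20
  bit 1 = 0: r = r^2 mod 23 = 20^2 = 9
  bit 2 = 1: r = r^2 * 20 mod 23 = 9^2 * 20 = 12*20 = 10
  bit 3 = 1: r = r^2 * 20 mod 23 = 10^2 * 20 = 8*20 = 22
  -> B = 22
s = B^a = 22^9 mod 23  (bits of 9 = 1001)
  bit 0 = 1: r = r^2 * 22 mod 23 = 1^2 * 22 = 1*22 = 22
  bit 1 = 0: r = r^2 mod 23 = 22^2 = 1
  bit 2 = 0: r = r^2 mod 23 = 1^2 = 1
  bit 3 = 1: r = r^2 * 22 mod 23 = 1^2 * 22 = 1*22 = 22
  -> s = B^a = 22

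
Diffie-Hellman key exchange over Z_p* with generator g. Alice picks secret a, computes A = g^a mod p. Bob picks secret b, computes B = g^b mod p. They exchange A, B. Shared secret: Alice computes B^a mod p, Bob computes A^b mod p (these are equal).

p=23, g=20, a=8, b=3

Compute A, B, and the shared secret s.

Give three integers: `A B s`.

A = 20^8 mod 23  (bits of 8 = 1000)
  bit 0 = 1: r = r^2 * 20 mod 23 = 1^2 * 20 = 1*20 = 20
  bit 1 = 0: r = r^2 mod 23 = 20^2 = 9
  bit 2 = 0: r = r^2 mod 23 = 9^2 = 12
  bit 3 = 0: r = r^2 mod 23 = 12^2 = 6
  -> A = 6
B = 20^3 mod 23  (bits of 3 = 11)
  bit 0 = 1: r = r^2 * 20 mod 23 = 1^2 * 20 = 1*20 = 20
  bit 1 = 1: r = r^2 * 20 mod 23 = 20^2 * 20 = 9*20 = 19
  -> B = 19
s = B^a = 19^8 mod 23  (bits of 8 = 1000)
  bit 0 = 1: r = r^2 * 19 mod 23 = 1^2 * 19 = 1*19 = 19
  bit 1 = 0: r = r^2 mod 23 = 19^2 = 16
  bit 2 = 0: r = r^2 mod 23 = 16^2 = 3
  bit 3 = 0: r = r^2 mod 23 = 3^2 = 9
  -> s = B^a = 9

Answer: 6 19 9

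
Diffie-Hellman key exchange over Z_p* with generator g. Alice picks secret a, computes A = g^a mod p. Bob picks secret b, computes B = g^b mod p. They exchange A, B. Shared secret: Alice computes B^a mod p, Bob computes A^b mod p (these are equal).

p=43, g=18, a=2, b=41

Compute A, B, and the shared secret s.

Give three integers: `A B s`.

A = 18^2 mod 43  (bits of 2 = 10)
  bit 0 = 1: r = r^2 * 18 mod 43 = 1^2 * 18 = 1*18 = 18
  bit 1 = 0: r = r^2 mod 43 = 18^2 = 23
  -> A = 23
B = 18^41 mod 43  (bits of 41 = 101001)
  bit 0 = 1: r = r^2 * 18 mod 43 = 1^2 * 18 = 1*18 = 18
  bit 1 = 0: r = r^2 mod 43 = 18^2 = 23
  bit 2 = 1: r = r^2 * 18 mod 43 = 23^2 * 18 = 13*18 = 19
  bit 3 = 0: r = r^2 mod 43 = 19^2 = 17
  bit 4 = 0: r = r^2 mod 43 = 17^2 = 31
  bit 5 = 1: r = r^2 * 18 mod 43 = 31^2 * 18 = 15*18 = 12
  -> B = 12
s = B^a = 12^2 mod 43  (bits of 2 = 10)
  bit 0 = 1: r = r^2 * 12 mod 43 = 1^2 * 12 = 1*12 = 12
  bit 1 = 0: r = r^2 mod 43 = 12^2 = 15
  -> s = B^a = 15

Answer: 23 12 15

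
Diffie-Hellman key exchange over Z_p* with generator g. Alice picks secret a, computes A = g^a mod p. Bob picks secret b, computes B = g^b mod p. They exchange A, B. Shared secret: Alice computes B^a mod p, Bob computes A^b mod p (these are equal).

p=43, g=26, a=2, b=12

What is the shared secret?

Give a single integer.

A = 26^2 mod 43  (bits of 2 = 10)
  bit 0 = 1: r = r^2 * 26 mod 43 = 1^2 * 26 = 1*26 = 26
  bit 1 = 0: r = r^2 mod 43 = 26^2 = 31
  -> A = 31
B = 26^12 mod 43  (bits of 12 = 1100)
  bit 0 = 1: r = r^2 * 26 mod 43 = 1^2 * 26 = 1*26 = 26
  bit 1 = 1: r = r^2 * 26 mod 43 = 26^2 * 26 = 31*26 = 32
  bit 2 = 0: r = r^2 mod 43 = 32^2 = 35
  bit 3 = 0: r = r^2 mod 43 = 35^2 = 21
  -> B = 21
s = B^a = 21^2 mod 43  (bits of 2 = 10)
  bit 0 = 1: r = r^2 * 21 mod 43 = 1^2 * 21 = 1*21 = 21
  bit 1 = 0: r = r^2 mod 43 = 21^2 = 11
  -> s = B^a = 11

Answer: 11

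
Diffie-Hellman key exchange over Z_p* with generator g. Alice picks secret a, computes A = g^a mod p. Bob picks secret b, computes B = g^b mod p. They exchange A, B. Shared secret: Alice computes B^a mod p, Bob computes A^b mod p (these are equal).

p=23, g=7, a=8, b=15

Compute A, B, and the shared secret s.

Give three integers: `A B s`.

A = 7^8 mod 23  (bits of 8 = 1000)
  bit 0 = 1: r = r^2 * 7 mod 23 = 1^2 * 7 = 1*7 = 7
  bit 1 = 0: r = r^2 mod 23 = 7^2 = 3
  bit 2 = 0: r = r^2 mod 23 = 3^2 = 9
  bit 3 = 0: r = r^2 mod 23 = 9^2 = 12
  -> A = 12
B = 7^15 mod 23  (bits of 15 = 1111)
  bit 0 = 1: r = r^2 * 7 mod 23 = 1^2 * 7 = 1*7 = 7
  bit 1 = 1: r = r^2 * 7 mod 23 = 7^2 * 7 = 3*7 = 21
  bit 2 = 1: r = r^2 * 7 mod 23 = 21^2 * 7 = 4*7 = 5
  bit 3 = 1: r = r^2 * 7 mod 23 = 5^2 * 7 = 2*7 = 14
  -> B = 14
s = B^a = 14^8 mod 23  (bits of 8 = 1000)
  bit 0 = 1: r = r^2 * 14 mod 23 = 1^2 * 14 = 1*14 = 14
  bit 1 = 0: r = r^2 mod 23 = 14^2 = 12
  bit 2 = 0: r = r^2 mod 23 = 12^2 = 6
  bit 3 = 0: r = r^2 mod 23 = 6^2 = 13
  -> s = B^a = 13

Answer: 12 14 13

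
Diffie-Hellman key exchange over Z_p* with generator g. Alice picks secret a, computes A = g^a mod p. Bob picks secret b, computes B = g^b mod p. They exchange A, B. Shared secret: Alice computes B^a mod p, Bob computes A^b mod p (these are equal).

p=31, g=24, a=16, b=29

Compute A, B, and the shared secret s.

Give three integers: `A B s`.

A = 24^16 mod 31  (bits of 16 = 10000)
  bit 0 = 1: r = r^2 * 24 mod 31 = 1^2 * 24 = 1*24 = 24
  bit 1 = 0: r = r^2 mod 31 = 24^2 = 18
  bit 2 = 0: r = r^2 mod 31 = 18^2 = 14
  bit 3 = 0: r = r^2 mod 31 = 14^2 = 10
  bit 4 = 0: r = r^2 mod 31 = 10^2 = 7
  -> A = 7
B = 24^29 mod 31  (bits of 29 = 11101)
  bit 0 = 1: r = r^2 * 24 mod 31 = 1^2 * 24 = 1*24 = 24
  bit 1 = 1: r = r^2 * 24 mod 31 = 24^2 * 24 = 18*24 = 29
  bit 2 = 1: r = r^2 * 24 mod 31 = 29^2 * 24 = 4*24 = 3
  bit 3 = 0: r = r^2 mod 31 = 3^2 = 9
  bit 4 = 1: r = r^2 * 24 mod 31 = 9^2 * 24 = 19*24 = 22
  -> B = 22
s = B^a = 22^16 mod 31  (bits of 16 = 10000)
  bit 0 = 1: r = r^2 * 22 mod 31 = 1^2 * 22 = 1*22 = 22
  bit 1 = 0: r = r^2 mod 31 = 22^2 = 19
  bit 2 = 0: r = r^2 mod 31 = 19^2 = 20
  bit 3 = 0: r = r^2 mod 31 = 20^2 = 28
  bit 4 = 0: r = r^2 mod 31 = 28^2 = 9
  -> s = B^a = 9

Answer: 7 22 9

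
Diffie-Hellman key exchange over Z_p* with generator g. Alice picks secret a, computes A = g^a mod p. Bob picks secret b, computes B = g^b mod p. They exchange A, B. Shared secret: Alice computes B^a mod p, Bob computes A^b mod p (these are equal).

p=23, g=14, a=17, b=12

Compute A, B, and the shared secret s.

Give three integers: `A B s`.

A = 14^17 mod 23  (bits of 17 = 10001)
  bit 0 = 1: r = r^2 * 14 mod 23 = 1^2 * 14 = 1*14 = 14
  bit 1 = 0: r = r^2 mod 23 = 14^2 = 12
  bit 2 = 0: r = r^2 mod 23 = 12^2 = 6
  bit 3 = 0: r = r^2 mod 23 = 6^2 = 13
  bit 4 = 1: r = r^2 * 14 mod 23 = 13^2 * 14 = 8*14 = 20
  -> A = 20
B = 14^12 mod 23  (bits of 12 = 1100)
  bit 0 = 1: r = r^2 * 14 mod 23 = 1^2 * 14 = 1*14 = 14
  bit 1 = 1: r = r^2 * 14 mod 23 = 14^2 * 14 = 12*14 = 7
  bit 2 = 0: r = r^2 mod 23 = 7^2 = 3
  bit 3 = 0: r = r^2 mod 23 = 3^2 = 9
  -> B = 9
s = B^a = 9^17 mod 23  (bits of 17 = 10001)
  bit 0 = 1: r = r^2 * 9 mod 23 = 1^2 * 9 = 1*9 = 9
  bit 1 = 0: r = r^2 mod 23 = 9^2 = 12
  bit 2 = 0: r = r^2 mod 23 = 12^2 = 6
  bit 3 = 0: r = r^2 mod 23 = 6^2 = 13
  bit 4 = 1: r = r^2 * 9 mod 23 = 13^2 * 9 = 8*9 = 3
  -> s = B^a = 3

Answer: 20 9 3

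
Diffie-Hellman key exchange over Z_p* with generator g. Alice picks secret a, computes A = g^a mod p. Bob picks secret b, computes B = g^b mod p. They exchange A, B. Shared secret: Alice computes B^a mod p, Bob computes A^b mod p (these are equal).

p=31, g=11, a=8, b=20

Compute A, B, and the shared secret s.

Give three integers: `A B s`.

A = 11^8 mod 31  (bits of 8 = 1000)
  bit 0 = 1: r = r^2 * 11 mod 31 = 1^2 * 11 = 1*11 = 11
  bit 1 = 0: r = r^2 mod 31 = 11^2 = 28
  bit 2 = 0: r = r^2 mod 31 = 28^2 = 9
  bit 3 = 0: r = r^2 mod 31 = 9^2 = 19
  -> A = 19
B = 11^20 mod 31  (bits of 20 = 10100)
  bit 0 = 1: r = r^2 * 11 mod 31 = 1^2 * 11 = 1*11 = 11
  bit 1 = 0: r = r^2 mod 31 = 11^2 = 28
  bit 2 = 1: r = r^2 * 11 mod 31 = 28^2 * 11 = 9*11 = 6
  bit 3 = 0: r = r^2 mod 31 = 6^2 = 5
  bit 4 = 0: r = r^2 mod 31 = 5^2 = 25
  -> B = 25
s = B^a = 25^8 mod 31  (bits of 8 = 1000)
  bit 0 = 1: r = r^2 * 25 mod 31 = 1^2 * 25 = 1*25 = 25
  bit 1 = 0: r = r^2 mod 31 = 25^2 = 5
  bit 2 = 0: r = r^2 mod 31 = 5^2 = 25
  bit 3 = 0: r = r^2 mod 31 = 25^2 = 5
  -> s = B^a = 5

Answer: 19 25 5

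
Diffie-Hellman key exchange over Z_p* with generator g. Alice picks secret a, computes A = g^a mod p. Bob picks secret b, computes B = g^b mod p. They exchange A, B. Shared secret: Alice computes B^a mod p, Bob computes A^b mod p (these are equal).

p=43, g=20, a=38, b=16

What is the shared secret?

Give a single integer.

A = 20^38 mod 43  (bits of 38 = 100110)
  bit 0 = 1: r = r^2 * 20 mod 43 = 1^2 * 20 = 1*20 = 20
  bit 1 = 0: r = r^2 mod 43 = 20^2 = 13
  bit 2 = 0: r = r^2 mod 43 = 13^2 = 40
  bit 3 = 1: r = r^2 * 20 mod 43 = 40^2 * 20 = 9*20 = 8
  bit 4 = 1: r = r^2 * 20 mod 43 = 8^2 * 20 = 21*20 = 33
  bit 5 = 0: r = r^2 mod 43 = 33^2 = 14
  -> A = 14
B = 20^16 mod 43  (bits of 16 = 10000)
  bit 0 = 1: r = r^2 * 20 mod 43 = 1^2 * 20 = 1*20 = 20
  bit 1 = 0: r = r^2 mod 43 = 20^2 = 13
  bit 2 = 0: r = r^2 mod 43 = 13^2 = 40
  bit 3 = 0: r = r^2 mod 43 = 40^2 = 9
  bit 4 = 0: r = r^2 mod 43 = 9^2 = 38
  -> B = 38
s = B^a = 38^38 mod 43  (bits of 38 = 100110)
  bit 0 = 1: r = r^2 * 38 mod 43 = 1^2 * 38 = 1*38 = 38
  bit 1 = 0: r = r^2 mod 43 = 38^2 = 25
  bit 2 = 0: r = r^2 mod 43 = 25^2 = 23
  bit 3 = 1: r = r^2 * 38 mod 43 = 23^2 * 38 = 13*38 = 21
  bit 4 = 1: r = r^2 * 38 mod 43 = 21^2 * 38 = 11*38 = 31
  bit 5 = 0: r = r^2 mod 43 = 31^2 = 15
  -> s = B^a = 15

Answer: 15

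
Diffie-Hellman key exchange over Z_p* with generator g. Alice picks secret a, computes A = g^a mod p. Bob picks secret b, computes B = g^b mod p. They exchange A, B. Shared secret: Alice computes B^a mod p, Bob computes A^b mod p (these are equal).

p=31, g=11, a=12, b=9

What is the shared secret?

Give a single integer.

Answer: 2

Derivation:
A = 11^12 mod 31  (bits of 12 = 1100)
  bit 0 = 1: r = r^2 * 11 mod 31 = 1^2 * 11 = 1*11 = 11
  bit 1 = 1: r = r^2 * 11 mod 31 = 11^2 * 11 = 28*11 = 29
  bit 2 = 0: r = r^2 mod 31 = 29^2 = 4
  bit 3 = 0: r = r^2 mod 31 = 4^2 = 16
  -> A = 16
B = 11^9 mod 31  (bits of 9 = 1001)
  bit 0 = 1: r = r^2 * 11 mod 31 = 1^2 * 11 = 1*11 = 11
  bit 1 = 0: r = r^2 mod 31 = 11^2 = 28
  bit 2 = 0: r = r^2 mod 31 = 28^2 = 9
  bit 3 = 1: r = r^2 * 11 mod 31 = 9^2 * 11 = 19*11 = 23
  -> B = 23
s = B^a = 23^12 mod 31  (bits of 12 = 1100)
  bit 0 = 1: r = r^2 * 23 mod 31 = 1^2 * 23 = 1*23 = 23
  bit 1 = 1: r = r^2 * 23 mod 31 = 23^2 * 23 = 2*23 = 15
  bit 2 = 0: r = r^2 mod 31 = 15^2 = 8
  bit 3 = 0: r = r^2 mod 31 = 8^2 = 2
  -> s = B^a = 2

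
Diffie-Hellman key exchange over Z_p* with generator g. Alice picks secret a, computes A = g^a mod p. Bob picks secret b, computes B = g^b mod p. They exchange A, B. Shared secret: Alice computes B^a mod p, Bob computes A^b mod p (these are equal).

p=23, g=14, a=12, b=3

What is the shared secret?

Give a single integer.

A = 14^12 mod 23  (bits of 12 = 1100)
  bit 0 = 1: r = r^2 * 14 mod 23 = 1^2 * 14 = 1*14 = 14
  bit 1 = 1: r = r^2 * 14 mod 23 = 14^2 * 14 = 12*14 = 7
  bit 2 = 0: r = r^2 mod 23 = 7^2 = 3
  bit 3 = 0: r = r^2 mod 23 = 3^2 = 9
  -> A = 9
B = 14^3 mod 23  (bits of 3 = 11)
  bit 0 = 1: r = r^2 * 14 mod 23 = 1^2 * 14 = 1*14 = 14
  bit 1 = 1: r = r^2 * 14 mod 23 = 14^2 * 14 = 12*14 = 7
  -> B = 7
s = B^a = 7^12 mod 23  (bits of 12 = 1100)
  bit 0 = 1: r = r^2 * 7 mod 23 = 1^2 * 7 = 1*7 = 7
  bit 1 = 1: r = r^2 * 7 mod 23 = 7^2 * 7 = 3*7 = 21
  bit 2 = 0: r = r^2 mod 23 = 21^2 = 4
  bit 3 = 0: r = r^2 mod 23 = 4^2 = 16
  -> s = B^a = 16

Answer: 16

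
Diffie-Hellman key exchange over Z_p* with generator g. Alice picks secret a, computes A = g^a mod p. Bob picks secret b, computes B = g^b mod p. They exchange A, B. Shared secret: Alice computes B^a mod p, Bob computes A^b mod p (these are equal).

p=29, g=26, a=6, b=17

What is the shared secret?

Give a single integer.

Answer: 6

Derivation:
A = 26^6 mod 29  (bits of 6 = 110)
  bit 0 = 1: r = r^2 * 26 mod 29 = 1^2 * 26 = 1*26 = 26
  bit 1 = 1: r = r^2 * 26 mod 29 = 26^2 * 26 = 9*26 = 2
  bit 2 = 0: r = r^2 mod 29 = 2^2 = 4
  -> A = 4
B = 26^17 mod 29  (bits of 17 = 10001)
  bit 0 = 1: r = r^2 * 26 mod 29 = 1^2 * 26 = 1*26 = 26
  bit 1 = 0: r = r^2 mod 29 = 26^2 = 9
  bit 2 = 0: r = r^2 mod 29 = 9^2 = 23
  bit 3 = 0: r = r^2 mod 29 = 23^2 = 7
  bit 4 = 1: r = r^2 * 26 mod 29 = 7^2 * 26 = 20*26 = 27
  -> B = 27
s = B^a = 27^6 mod 29  (bits of 6 = 110)
  bit 0 = 1: r = r^2 * 27 mod 29 = 1^2 * 27 = 1*27 = 27
  bit 1 = 1: r = r^2 * 27 mod 29 = 27^2 * 27 = 4*27 = 21
  bit 2 = 0: r = r^2 mod 29 = 21^2 = 6
  -> s = B^a = 6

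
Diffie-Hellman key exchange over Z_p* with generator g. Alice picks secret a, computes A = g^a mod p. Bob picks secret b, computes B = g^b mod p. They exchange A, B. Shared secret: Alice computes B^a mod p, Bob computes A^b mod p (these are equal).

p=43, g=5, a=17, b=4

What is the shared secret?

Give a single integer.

Answer: 14

Derivation:
A = 5^17 mod 43  (bits of 17 = 10001)
  bit 0 = 1: r = r^2 * 5 mod 43 = 1^2 * 5 = 1*5 = 5
  bit 1 = 0: r = r^2 mod 43 = 5^2 = 25
  bit 2 = 0: r = r^2 mod 43 = 25^2 = 23
  bit 3 = 0: r = r^2 mod 43 = 23^2 = 13
  bit 4 = 1: r = r^2 * 5 mod 43 = 13^2 * 5 = 40*5 = 28
  -> A = 28
B = 5^4 mod 43  (bits of 4 = 100)
  bit 0 = 1: r = r^2 * 5 mod 43 = 1^2 * 5 = 1*5 = 5
  bit 1 = 0: r = r^2 mod 43 = 5^2 = 25
  bit 2 = 0: r = r^2 mod 43 = 25^2 = 23
  -> B = 23
s = B^a = 23^17 mod 43  (bits of 17 = 10001)
  bit 0 = 1: r = r^2 * 23 mod 43 = 1^2 * 23 = 1*23 = 23
  bit 1 = 0: r = r^2 mod 43 = 23^2 = 13
  bit 2 = 0: r = r^2 mod 43 = 13^2 = 40
  bit 3 = 0: r = r^2 mod 43 = 40^2 = 9
  bit 4 = 1: r = r^2 * 23 mod 43 = 9^2 * 23 = 38*23 = 14
  -> s = B^a = 14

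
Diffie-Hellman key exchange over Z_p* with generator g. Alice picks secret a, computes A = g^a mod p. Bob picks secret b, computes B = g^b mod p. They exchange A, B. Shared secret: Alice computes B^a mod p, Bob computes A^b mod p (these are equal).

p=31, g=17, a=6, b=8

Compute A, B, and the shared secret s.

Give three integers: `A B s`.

Answer: 8 18 16

Derivation:
A = 17^6 mod 31  (bits of 6 = 110)
  bit 0 = 1: r = r^2 * 17 mod 31 = 1^2 * 17 = 1*17 = 17
  bit 1 = 1: r = r^2 * 17 mod 31 = 17^2 * 17 = 10*17 = 15
  bit 2 = 0: r = r^2 mod 31 = 15^2 = 8
  -> A = 8
B = 17^8 mod 31  (bits of 8 = 1000)
  bit 0 = 1: r = r^2 * 17 mod 31 = 1^2 * 17 = 1*17 = 17
  bit 1 = 0: r = r^2 mod 31 = 17^2 = 10
  bit 2 = 0: r = r^2 mod 31 = 10^2 = 7
  bit 3 = 0: r = r^2 mod 31 = 7^2 = 18
  -> B = 18
s = B^a = 18^6 mod 31  (bits of 6 = 110)
  bit 0 = 1: r = r^2 * 18 mod 31 = 1^2 * 18 = 1*18 = 18
  bit 1 = 1: r = r^2 * 18 mod 31 = 18^2 * 18 = 14*18 = 4
  bit 2 = 0: r = r^2 mod 31 = 4^2 = 16
  -> s = B^a = 16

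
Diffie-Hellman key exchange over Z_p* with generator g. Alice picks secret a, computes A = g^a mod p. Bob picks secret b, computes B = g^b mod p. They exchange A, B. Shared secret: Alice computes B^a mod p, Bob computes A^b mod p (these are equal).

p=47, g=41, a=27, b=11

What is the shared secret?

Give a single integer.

Answer: 30

Derivation:
A = 41^27 mod 47  (bits of 27 = 11011)
  bit 0 = 1: r = r^2 * 41 mod 47 = 1^2 * 41 = 1*41 = 41
  bit 1 = 1: r = r^2 * 41 mod 47 = 41^2 * 41 = 36*41 = 19
  bit 2 = 0: r = r^2 mod 47 = 19^2 = 32
  bit 3 = 1: r = r^2 * 41 mod 47 = 32^2 * 41 = 37*41 = 13
  bit 4 = 1: r = r^2 * 41 mod 47 = 13^2 * 41 = 28*41 = 20
  -> A = 20
B = 41^11 mod 47  (bits of 11 = 1011)
  bit 0 = 1: r = r^2 * 41 mod 47 = 1^2 * 41 = 1*41 = 41
  bit 1 = 0: r = r^2 mod 47 = 41^2 = 36
  bit 2 = 1: r = r^2 * 41 mod 47 = 36^2 * 41 = 27*41 = 26
  bit 3 = 1: r = r^2 * 41 mod 47 = 26^2 * 41 = 18*41 = 33
  -> B = 33
s = B^a = 33^27 mod 47  (bits of 27 = 11011)
  bit 0 = 1: r = r^2 * 33 mod 47 = 1^2 * 33 = 1*33 = 33
  bit 1 = 1: r = r^2 * 33 mod 47 = 33^2 * 33 = 8*33 = 29
  bit 2 = 0: r = r^2 mod 47 = 29^2 = 42
  bit 3 = 1: r = r^2 * 33 mod 47 = 42^2 * 33 = 25*33 = 26
  bit 4 = 1: r = r^2 * 33 mod 47 = 26^2 * 33 = 18*33 = 30
  -> s = B^a = 30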